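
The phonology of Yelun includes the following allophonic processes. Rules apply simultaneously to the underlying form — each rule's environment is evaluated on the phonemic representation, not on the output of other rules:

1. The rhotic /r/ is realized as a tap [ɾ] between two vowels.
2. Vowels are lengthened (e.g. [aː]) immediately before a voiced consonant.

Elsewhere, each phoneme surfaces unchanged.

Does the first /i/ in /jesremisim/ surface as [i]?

Yes

/i/ (between /m/ and /s/) is in the target of rule 2 but the environment (before a voiced consonant) is not met → [i].
The actual realization is [i], which matches [i].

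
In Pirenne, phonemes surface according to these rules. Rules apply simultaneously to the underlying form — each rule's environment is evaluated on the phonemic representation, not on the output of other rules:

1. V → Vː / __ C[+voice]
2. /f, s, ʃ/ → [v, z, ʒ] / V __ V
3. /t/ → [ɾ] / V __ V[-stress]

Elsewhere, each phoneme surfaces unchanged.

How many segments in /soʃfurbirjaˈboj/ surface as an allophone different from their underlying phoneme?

Segments that undergo a rule: /u/ → [uː] (rule 1); /i/ → [iː] (rule 1); /a/ → [aː] (rule 1); /o/ → [oː] (rule 1).
All other segments surface unchanged.

4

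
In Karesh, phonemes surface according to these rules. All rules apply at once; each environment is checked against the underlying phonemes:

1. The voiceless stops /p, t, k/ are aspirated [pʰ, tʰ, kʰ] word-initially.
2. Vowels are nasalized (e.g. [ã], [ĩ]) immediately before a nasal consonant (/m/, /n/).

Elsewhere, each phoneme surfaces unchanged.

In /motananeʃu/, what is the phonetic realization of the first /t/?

[t]

/t/ (between /o/ and /a/): rule 1 targets it, but not word-initially → unchanged [t].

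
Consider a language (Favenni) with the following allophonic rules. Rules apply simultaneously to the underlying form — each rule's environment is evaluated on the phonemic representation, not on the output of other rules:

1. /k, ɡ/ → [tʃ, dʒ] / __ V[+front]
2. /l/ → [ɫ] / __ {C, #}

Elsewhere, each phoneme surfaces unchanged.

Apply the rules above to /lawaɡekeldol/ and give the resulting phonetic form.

/l/ — word-initial; rule 2 does not apply here → [l].
/ɡ/ — between /a/ and /e/, before a front vowel — surfaces as [dʒ] (rule 1).
/k/ — between /e/ and /e/, before a front vowel — surfaces as [tʃ] (rule 1).
/l/ meets the environment for rule 2 (word-finally or immediately before a consonant) → [ɫ].
/l/ (word-final) occurs word-finally or immediately before a consonant → [ɫ] by rule 2.

[lawadʒetʃeɫdoɫ]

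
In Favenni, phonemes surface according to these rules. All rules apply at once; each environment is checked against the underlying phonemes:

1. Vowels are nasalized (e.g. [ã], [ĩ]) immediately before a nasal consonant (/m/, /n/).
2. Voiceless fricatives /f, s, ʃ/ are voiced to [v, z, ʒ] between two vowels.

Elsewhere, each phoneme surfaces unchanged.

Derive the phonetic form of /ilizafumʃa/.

/i/ (word-initial) is in the target of rule 1 but the environment (before a nasal consonant) is not met → [i].
/i/ (between /l/ and /z/) is in the target of rule 1 but the environment (before a nasal consonant) is not met → [i].
/a/ (between /z/ and /f/): rule 1 targets it, but not before a nasal consonant → unchanged [a].
/f/ meets the environment for rule 2 (between two vowels) → [v].
/u/ (between /f/ and /m/) occurs before a nasal consonant → [ũ] by rule 1.
/ʃ/ (between /m/ and /a/) is in the target of rule 2 but the environment (between two vowels) is not met → [ʃ].
/a/ (word-final) is in the target of rule 1 but the environment (before a nasal consonant) is not met → [a].

[ilizavũmʃa]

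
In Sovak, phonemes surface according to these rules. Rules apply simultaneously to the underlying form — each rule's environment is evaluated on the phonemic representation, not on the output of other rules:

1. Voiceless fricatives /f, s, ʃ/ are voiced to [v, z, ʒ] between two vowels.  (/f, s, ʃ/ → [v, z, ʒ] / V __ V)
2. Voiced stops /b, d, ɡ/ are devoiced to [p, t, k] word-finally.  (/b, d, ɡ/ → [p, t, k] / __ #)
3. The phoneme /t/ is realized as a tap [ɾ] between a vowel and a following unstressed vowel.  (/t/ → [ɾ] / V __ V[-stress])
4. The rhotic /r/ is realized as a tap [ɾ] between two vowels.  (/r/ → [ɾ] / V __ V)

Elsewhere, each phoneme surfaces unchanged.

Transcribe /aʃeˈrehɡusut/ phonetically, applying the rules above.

[aʒeˈɾehɡuzut]

/a/ (word-initial) is unaffected → [a].
Rule 1 applies to /ʃ/ (between /a/ and /e/: between two vowels) → [ʒ].
/e/ — not in any rule's target class → [e].
/r/ meets the environment for rule 4 (between two vowels) → [ɾ].
/e/ stays [e].
/h/ (between /e/ and /ɡ/): no rule targets it → [h].
/ɡ/ (between /h/ and /u/) fails the environment for rule 2, so it stays [ɡ].
/u/ (between /ɡ/ and /s/): no rule targets it → [u].
/s/ (between /u/ and /u/) occurs between two vowels → [z] by rule 1.
/u/ — not in any rule's target class → [u].
/t/ (word-final) is in the target of rule 3 but the environment (between a vowel and a following unstressed vowel) is not met → [t].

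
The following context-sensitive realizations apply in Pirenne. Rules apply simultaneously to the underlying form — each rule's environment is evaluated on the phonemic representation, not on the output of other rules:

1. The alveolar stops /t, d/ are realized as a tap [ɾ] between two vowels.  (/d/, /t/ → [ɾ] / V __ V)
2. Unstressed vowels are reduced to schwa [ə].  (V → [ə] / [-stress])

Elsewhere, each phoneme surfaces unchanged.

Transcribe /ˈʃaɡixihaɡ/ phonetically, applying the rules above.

/ʃ/ — not in any rule's target class → [ʃ].
/a/ (between /ʃ/ and /ɡ/): rule 2 targets it, but not in an unstressed syllable → unchanged [a].
/ɡ/ (between /a/ and /i/): no rule targets it → [ɡ].
/i/ meets the environment for rule 2 (in an unstressed syllable) → [ə].
/x/ — not in any rule's target class → [x].
Rule 2 applies to /i/ (between /x/ and /h/: in an unstressed syllable) → [ə].
/h/ — not in any rule's target class → [h].
/a/ meets the environment for rule 2 (in an unstressed syllable) → [ə].
/ɡ/ — not in any rule's target class → [ɡ].

[ˈʃaɡəxəhəɡ]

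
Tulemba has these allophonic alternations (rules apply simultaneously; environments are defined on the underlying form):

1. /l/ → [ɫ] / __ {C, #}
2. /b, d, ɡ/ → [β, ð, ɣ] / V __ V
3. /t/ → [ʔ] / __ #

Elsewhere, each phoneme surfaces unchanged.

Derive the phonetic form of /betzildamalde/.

[betziɫdamaɫde]

/b/ — word-initial; rule 2 does not apply here → [b].
/e/ (between /b/ and /t/): no rule targets it → [e].
/t/ — between /e/ and /z/; rule 3 does not apply here → [t].
/z/ (between /t/ and /i/): no rule targets it → [z].
/i/ stays [i].
Rule 1 applies to /l/ (between /i/ and /d/: word-finally or immediately before a consonant) → [ɫ].
/d/ (between /l/ and /a/): rule 2 targets it, but not between two vowels → unchanged [d].
/a/ stays [a].
/m/ — not in any rule's target class → [m].
/a/ (between /m/ and /l/) is unaffected → [a].
/l/ (between /a/ and /d/) occurs word-finally or immediately before a consonant → [ɫ] by rule 1.
/d/ (between /l/ and /e/) is in the target of rule 2 but the environment (between two vowels) is not met → [d].
/e/ (word-final): no rule targets it → [e].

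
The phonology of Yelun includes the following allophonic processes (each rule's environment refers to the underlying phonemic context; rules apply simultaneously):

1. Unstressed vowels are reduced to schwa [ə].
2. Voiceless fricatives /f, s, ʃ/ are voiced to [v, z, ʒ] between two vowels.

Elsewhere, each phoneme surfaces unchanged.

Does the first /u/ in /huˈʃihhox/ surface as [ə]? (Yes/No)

Yes

/u/ (between /h/ and /ʃ/) occurs in an unstressed syllable → [ə] by rule 1.
The actual realization is [ə], which matches [ə].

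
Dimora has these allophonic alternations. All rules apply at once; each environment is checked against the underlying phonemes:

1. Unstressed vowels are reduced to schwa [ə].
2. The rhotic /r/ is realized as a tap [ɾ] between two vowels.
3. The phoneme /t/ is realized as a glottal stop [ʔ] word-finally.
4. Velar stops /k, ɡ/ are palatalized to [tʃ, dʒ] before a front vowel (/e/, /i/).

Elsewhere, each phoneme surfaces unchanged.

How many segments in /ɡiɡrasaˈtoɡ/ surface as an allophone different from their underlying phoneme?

4

Segments that undergo a rule: /ɡ/ → [dʒ] (rule 4); /i/ → [ə] (rule 1); /a/ → [ə] (rule 1); /a/ → [ə] (rule 1).
All other segments surface unchanged.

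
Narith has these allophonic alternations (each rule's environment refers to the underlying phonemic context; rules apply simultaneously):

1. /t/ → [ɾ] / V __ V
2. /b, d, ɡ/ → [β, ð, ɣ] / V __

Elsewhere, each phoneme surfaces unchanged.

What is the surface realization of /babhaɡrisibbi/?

[baβhaɣrisiβbi]

/b/ (word-initial) is in the target of rule 2 but the environment (immediately after a vowel) is not met → [b].
/a/ (between /b/ and /b/): no rule targets it → [a].
Rule 2 applies to /b/ (between /a/ and /h/: immediately after a vowel) → [β].
/h/ stays [h].
/a/ stays [a].
/ɡ/ meets the environment for rule 2 (immediately after a vowel) → [ɣ].
/r/ (between /ɡ/ and /i/) is unaffected → [r].
/i/ (between /r/ and /s/) is unaffected → [i].
/s/ (between /i/ and /i/): no rule targets it → [s].
/i/ stays [i].
/b/ (between /i/ and /b/) occurs immediately after a vowel → [β] by rule 2.
/b/ (between /b/ and /i/) fails the environment for rule 2, so it stays [b].
/i/ — not in any rule's target class → [i].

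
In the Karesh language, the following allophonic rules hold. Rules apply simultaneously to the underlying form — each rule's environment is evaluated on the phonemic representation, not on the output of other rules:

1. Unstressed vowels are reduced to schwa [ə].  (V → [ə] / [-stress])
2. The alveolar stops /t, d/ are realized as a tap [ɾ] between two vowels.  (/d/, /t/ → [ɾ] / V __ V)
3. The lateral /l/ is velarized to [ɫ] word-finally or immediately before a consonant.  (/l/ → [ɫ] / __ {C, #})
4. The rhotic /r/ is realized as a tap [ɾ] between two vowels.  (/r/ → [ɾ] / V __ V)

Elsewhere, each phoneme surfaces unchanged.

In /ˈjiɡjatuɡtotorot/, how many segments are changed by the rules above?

Segments that undergo a rule: /a/ → [ə] (rule 1); /t/ → [ɾ] (rule 2); /u/ → [ə] (rule 1); /o/ → [ə] (rule 1); /t/ → [ɾ] (rule 2); /o/ → [ə] (rule 1); /r/ → [ɾ] (rule 4); /o/ → [ə] (rule 1).
All other segments surface unchanged.

8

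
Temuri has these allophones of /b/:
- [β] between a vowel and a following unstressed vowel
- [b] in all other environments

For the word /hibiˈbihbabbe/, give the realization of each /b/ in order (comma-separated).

[β], [b], [b], [b], [b]

Occurrence 1 (position 3): between a vowel and a following unstressed vowel → [β].
Occurrence 2 (position 5): no conditioning environment matches → elsewhere allophone [b].
Occurrence 3 (position 8): no conditioning environment matches → elsewhere allophone [b].
Occurrence 4 (position 10): no conditioning environment matches → elsewhere allophone [b].
Occurrence 5 (position 11): no conditioning environment matches → elsewhere allophone [b].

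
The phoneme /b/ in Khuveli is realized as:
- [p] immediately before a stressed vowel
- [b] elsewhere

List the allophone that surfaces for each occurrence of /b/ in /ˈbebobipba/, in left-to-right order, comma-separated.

Occurrence 1 (position 1): immediately before a stressed vowel → [p].
Occurrence 2 (position 3): no conditioning environment matches → elsewhere allophone [b].
Occurrence 3 (position 5): no conditioning environment matches → elsewhere allophone [b].
Occurrence 4 (position 8): no conditioning environment matches → elsewhere allophone [b].

[p], [b], [b], [b]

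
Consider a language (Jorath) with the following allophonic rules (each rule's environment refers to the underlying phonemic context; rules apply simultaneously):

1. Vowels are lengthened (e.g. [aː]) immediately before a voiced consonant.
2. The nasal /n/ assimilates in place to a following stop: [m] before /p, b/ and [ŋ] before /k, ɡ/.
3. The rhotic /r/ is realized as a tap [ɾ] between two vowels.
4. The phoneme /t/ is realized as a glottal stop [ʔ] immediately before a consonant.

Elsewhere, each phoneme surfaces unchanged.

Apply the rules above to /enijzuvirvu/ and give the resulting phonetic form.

[eːniːjzuːviːrvu]

/e/ (word-initial): before a voiced consonant, so rule 1 applies → [eː].
/n/ (between /e/ and /i/) is in the target of rule 2 but the environment (before a labial or velar stop) is not met → [n].
/i/ — between /n/ and /j/, before a voiced consonant — surfaces as [iː] (rule 1).
/u/ (between /z/ and /v/) occurs before a voiced consonant → [uː] by rule 1.
Rule 1 applies to /i/ (between /v/ and /r/: before a voiced consonant) → [iː].
/r/ (between /i/ and /v/): rule 3 targets it, but not between two vowels → unchanged [r].
/u/ (word-final) is in the target of rule 1 but the environment (before a voiced consonant) is not met → [u].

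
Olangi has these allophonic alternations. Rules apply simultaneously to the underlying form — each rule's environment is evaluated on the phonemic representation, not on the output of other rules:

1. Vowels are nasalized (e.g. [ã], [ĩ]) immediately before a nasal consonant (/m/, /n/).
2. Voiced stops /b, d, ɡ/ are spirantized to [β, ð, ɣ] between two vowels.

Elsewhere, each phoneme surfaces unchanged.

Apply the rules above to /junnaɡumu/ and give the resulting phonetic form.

Rule 1 applies to /u/ (between /j/ and /n/: before a nasal consonant) → [ũ].
/a/ (between /n/ and /ɡ/): rule 1 targets it, but not before a nasal consonant → unchanged [a].
/ɡ/ (between /a/ and /u/): between two vowels, so rule 2 applies → [ɣ].
/u/ meets the environment for rule 1 (before a nasal consonant) → [ũ].
/u/ (word-final) is in the target of rule 1 but the environment (before a nasal consonant) is not met → [u].

[jũnnaɣũmu]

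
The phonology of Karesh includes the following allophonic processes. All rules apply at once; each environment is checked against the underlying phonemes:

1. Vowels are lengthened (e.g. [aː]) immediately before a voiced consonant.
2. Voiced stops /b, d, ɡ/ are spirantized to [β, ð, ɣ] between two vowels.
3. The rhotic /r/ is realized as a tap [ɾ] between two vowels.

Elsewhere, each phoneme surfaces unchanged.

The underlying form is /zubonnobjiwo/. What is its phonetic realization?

/z/ (word-initial): no rule targets it → [z].
/u/ — between /z/ and /b/, before a voiced consonant — surfaces as [uː] (rule 1).
Rule 2 applies to /b/ (between /u/ and /o/: between two vowels) → [β].
Rule 1 applies to /o/ (between /b/ and /n/: before a voiced consonant) → [oː].
/n/ (between /o/ and /n/) is unaffected → [n].
/n/ (between /n/ and /o/): no rule targets it → [n].
/o/ (between /n/ and /b/) occurs before a voiced consonant → [oː] by rule 1.
/b/ — between /o/ and /j/; rule 2 does not apply here → [b].
/j/ (between /b/ and /i/): no rule targets it → [j].
/i/ (between /j/ and /w/): before a voiced consonant, so rule 1 applies → [iː].
/w/ — not in any rule's target class → [w].
/o/ (word-final) fails the environment for rule 1, so it stays [o].

[zuːβoːnnoːbjiːwo]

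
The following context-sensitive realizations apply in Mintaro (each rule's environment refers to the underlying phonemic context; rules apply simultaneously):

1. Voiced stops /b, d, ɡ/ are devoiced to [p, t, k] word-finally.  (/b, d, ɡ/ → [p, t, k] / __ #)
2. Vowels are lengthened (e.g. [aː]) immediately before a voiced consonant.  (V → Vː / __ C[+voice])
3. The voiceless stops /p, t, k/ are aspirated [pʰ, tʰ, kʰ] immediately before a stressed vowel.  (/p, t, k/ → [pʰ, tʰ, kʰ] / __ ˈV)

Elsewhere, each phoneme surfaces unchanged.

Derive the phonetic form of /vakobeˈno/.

[vakoːbeːˈno]

/v/ stays [v].
/a/ (between /v/ and /k/) is in the target of rule 2 but the environment (before a voiced consonant) is not met → [a].
/k/ (between /a/ and /o/) is in the target of rule 3 but the environment (immediately before a stressed vowel) is not met → [k].
/o/ meets the environment for rule 2 (before a voiced consonant) → [oː].
/b/ (between /o/ and /e/) is in the target of rule 1 but the environment (word-finally) is not met → [b].
/e/ (between /b/ and /n/) occurs before a voiced consonant → [eː] by rule 2.
/n/ stays [n].
/o/ (word-final) fails the environment for rule 2, so it stays [o].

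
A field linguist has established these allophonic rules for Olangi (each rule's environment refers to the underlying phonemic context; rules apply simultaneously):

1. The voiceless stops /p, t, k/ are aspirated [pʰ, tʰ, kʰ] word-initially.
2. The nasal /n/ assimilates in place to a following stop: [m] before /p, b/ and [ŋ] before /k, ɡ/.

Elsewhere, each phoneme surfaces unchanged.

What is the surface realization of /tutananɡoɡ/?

Rule 1 applies to /t/ (word-initial: word-initially) → [tʰ].
/t/ (between /u/ and /a/): rule 1 targets it, but not word-initially → unchanged [t].
/n/ (between /a/ and /a/) fails the environment for rule 2, so it stays [n].
/n/ (between /a/ and /ɡ/): before a labial or velar stop, so rule 2 applies → [ŋ].

[tʰutanaŋɡoɡ]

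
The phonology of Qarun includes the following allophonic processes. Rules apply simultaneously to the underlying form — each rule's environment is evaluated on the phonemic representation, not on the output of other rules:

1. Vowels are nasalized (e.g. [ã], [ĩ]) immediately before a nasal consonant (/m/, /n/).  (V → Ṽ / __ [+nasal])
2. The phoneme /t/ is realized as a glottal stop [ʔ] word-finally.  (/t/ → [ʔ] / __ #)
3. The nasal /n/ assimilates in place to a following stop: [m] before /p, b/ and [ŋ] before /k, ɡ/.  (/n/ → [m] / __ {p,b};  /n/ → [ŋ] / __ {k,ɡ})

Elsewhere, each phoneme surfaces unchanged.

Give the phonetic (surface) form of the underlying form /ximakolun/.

[xĩmakolũn]

/x/ stays [x].
/i/ — between /x/ and /m/, before a nasal consonant — surfaces as [ĩ] (rule 1).
/m/ (between /i/ and /a/): no rule targets it → [m].
/a/ — between /m/ and /k/; rule 1 does not apply here → [a].
/k/ stays [k].
/o/ (between /k/ and /l/): rule 1 targets it, but not before a nasal consonant → unchanged [o].
/l/ stays [l].
Rule 1 applies to /u/ (between /l/ and /n/: before a nasal consonant) → [ũ].
/n/ (word-final): rule 3 targets it, but not before a labial or velar stop → unchanged [n].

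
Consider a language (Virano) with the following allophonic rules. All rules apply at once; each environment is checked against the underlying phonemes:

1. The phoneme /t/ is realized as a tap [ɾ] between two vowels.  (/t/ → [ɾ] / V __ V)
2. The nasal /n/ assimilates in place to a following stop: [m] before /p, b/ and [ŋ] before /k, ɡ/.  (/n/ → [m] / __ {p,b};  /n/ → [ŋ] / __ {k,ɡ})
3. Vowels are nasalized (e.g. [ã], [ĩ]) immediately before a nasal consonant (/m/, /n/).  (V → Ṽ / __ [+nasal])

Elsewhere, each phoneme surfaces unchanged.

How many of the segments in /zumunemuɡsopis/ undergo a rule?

3

Segments that undergo a rule: /u/ → [ũ] (rule 3); /u/ → [ũ] (rule 3); /e/ → [ẽ] (rule 3).
All other segments surface unchanged.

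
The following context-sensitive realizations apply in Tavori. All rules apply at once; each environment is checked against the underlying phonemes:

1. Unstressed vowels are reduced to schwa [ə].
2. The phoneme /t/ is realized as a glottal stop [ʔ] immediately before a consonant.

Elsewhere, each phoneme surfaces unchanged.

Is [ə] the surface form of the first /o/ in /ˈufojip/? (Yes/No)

/o/ — between /f/ and /j/, in an unstressed syllable — surfaces as [ə] (rule 1).
The actual realization is [ə], which matches [ə].

Yes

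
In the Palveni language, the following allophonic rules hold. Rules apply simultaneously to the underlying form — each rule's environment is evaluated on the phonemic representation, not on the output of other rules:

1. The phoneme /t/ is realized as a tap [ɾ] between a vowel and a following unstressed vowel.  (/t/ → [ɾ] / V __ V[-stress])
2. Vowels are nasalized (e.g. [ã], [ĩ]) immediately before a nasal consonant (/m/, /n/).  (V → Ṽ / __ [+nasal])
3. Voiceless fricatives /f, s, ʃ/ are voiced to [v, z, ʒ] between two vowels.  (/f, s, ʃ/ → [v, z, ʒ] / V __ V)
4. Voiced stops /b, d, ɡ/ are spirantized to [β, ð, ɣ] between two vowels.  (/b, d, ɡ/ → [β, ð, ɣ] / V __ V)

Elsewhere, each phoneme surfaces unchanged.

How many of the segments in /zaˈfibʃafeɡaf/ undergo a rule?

3

Segments that undergo a rule: /f/ → [v] (rule 3); /f/ → [v] (rule 3); /ɡ/ → [ɣ] (rule 4).
All other segments surface unchanged.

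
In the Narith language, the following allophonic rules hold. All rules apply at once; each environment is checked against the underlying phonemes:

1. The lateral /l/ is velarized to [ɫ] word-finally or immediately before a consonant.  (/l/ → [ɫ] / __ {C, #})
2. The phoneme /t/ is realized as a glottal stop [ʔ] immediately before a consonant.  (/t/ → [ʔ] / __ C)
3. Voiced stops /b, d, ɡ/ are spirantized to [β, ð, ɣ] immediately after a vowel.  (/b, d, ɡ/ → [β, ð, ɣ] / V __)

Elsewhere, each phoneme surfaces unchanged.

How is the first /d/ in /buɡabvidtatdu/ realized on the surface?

Rule 3 applies to /d/ (between /i/ and /t/: immediately after a vowel) → [ð].

[ð]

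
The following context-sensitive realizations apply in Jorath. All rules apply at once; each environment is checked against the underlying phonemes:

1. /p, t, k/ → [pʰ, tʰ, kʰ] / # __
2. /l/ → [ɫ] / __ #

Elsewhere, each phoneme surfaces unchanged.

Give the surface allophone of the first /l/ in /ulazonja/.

/l/ (between /u/ and /a/) is in the target of rule 2 but the environment (word-finally) is not met → [l].

[l]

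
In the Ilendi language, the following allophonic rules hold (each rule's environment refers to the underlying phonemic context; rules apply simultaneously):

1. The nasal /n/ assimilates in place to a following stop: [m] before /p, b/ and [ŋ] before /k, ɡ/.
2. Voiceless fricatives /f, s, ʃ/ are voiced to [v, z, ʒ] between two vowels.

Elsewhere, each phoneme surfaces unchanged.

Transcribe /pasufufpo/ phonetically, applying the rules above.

[pazuvufpo]

/p/ (word-initial): no rule targets it → [p].
/a/ (between /p/ and /s/) is unaffected → [a].
Rule 2 applies to /s/ (between /a/ and /u/: between two vowels) → [z].
/u/ stays [u].
Rule 2 applies to /f/ (between /u/ and /u/: between two vowels) → [v].
/u/ (between /f/ and /f/): no rule targets it → [u].
/f/ (between /u/ and /p/) fails the environment for rule 2, so it stays [f].
/p/ (between /f/ and /o/): no rule targets it → [p].
/o/ stays [o].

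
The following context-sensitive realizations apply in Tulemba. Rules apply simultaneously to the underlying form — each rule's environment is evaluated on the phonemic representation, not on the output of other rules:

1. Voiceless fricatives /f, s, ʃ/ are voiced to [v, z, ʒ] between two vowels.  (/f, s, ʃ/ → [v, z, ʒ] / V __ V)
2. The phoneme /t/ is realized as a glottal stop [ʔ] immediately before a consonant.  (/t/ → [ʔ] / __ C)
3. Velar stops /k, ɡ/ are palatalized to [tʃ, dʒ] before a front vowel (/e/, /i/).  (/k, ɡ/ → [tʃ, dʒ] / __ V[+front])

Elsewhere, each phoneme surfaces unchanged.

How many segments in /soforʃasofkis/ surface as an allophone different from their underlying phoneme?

Segments that undergo a rule: /f/ → [v] (rule 1); /s/ → [z] (rule 1); /k/ → [tʃ] (rule 3).
All other segments surface unchanged.

3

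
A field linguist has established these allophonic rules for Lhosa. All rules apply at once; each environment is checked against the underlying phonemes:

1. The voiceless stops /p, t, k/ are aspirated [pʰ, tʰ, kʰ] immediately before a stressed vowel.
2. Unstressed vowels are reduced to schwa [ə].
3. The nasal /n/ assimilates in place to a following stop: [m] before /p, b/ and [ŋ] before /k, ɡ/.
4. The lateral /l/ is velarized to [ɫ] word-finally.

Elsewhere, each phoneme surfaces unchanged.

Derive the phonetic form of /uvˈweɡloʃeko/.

[əvˈweɡləʃəkə]

/u/ (word-initial) occurs in an unstressed syllable → [ə] by rule 2.
/v/ — not in any rule's target class → [v].
/w/ stays [w].
/e/ (between /w/ and /ɡ/) fails the environment for rule 2, so it stays [e].
/ɡ/ stays [ɡ].
/l/ (between /ɡ/ and /o/): rule 4 targets it, but not word-finally → unchanged [l].
/o/ (between /l/ and /ʃ/): in an unstressed syllable, so rule 2 applies → [ə].
/ʃ/ (between /o/ and /e/) is unaffected → [ʃ].
/e/ meets the environment for rule 2 (in an unstressed syllable) → [ə].
/k/ — between /e/ and /o/; rule 1 does not apply here → [k].
/o/ meets the environment for rule 2 (in an unstressed syllable) → [ə].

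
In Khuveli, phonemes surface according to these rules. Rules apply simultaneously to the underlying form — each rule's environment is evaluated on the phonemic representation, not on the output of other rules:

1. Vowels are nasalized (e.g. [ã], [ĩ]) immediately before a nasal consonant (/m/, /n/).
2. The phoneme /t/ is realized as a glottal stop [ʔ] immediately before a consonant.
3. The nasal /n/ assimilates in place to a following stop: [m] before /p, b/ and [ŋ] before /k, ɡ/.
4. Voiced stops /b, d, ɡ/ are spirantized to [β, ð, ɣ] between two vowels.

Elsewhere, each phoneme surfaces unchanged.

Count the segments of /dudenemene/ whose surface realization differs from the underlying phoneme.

Segments that undergo a rule: /d/ → [ð] (rule 4); /e/ → [ẽ] (rule 1); /e/ → [ẽ] (rule 1); /e/ → [ẽ] (rule 1).
All other segments surface unchanged.

4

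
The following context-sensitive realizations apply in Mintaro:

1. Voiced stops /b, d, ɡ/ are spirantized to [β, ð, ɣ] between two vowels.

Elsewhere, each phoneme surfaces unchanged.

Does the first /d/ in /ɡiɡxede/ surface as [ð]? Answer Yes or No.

/d/ (between /e/ and /e/) occurs between two vowels → [ð] by rule 1.
The actual realization is [ð], which matches [ð].

Yes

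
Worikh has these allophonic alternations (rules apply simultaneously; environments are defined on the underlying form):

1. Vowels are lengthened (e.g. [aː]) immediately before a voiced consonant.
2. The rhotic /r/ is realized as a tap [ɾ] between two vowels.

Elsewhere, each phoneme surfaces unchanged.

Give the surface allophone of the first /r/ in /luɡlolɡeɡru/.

/r/ (between /ɡ/ and /u/) fails the environment for rule 2, so it stays [r].

[r]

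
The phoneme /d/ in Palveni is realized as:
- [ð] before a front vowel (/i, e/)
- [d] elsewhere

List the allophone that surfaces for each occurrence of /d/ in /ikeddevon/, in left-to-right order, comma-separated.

Occurrence 1 (position 4): no conditioning environment matches → elsewhere allophone [d].
Occurrence 2 (position 5): before a front vowel (/i, e/) → [ð].

[d], [ð]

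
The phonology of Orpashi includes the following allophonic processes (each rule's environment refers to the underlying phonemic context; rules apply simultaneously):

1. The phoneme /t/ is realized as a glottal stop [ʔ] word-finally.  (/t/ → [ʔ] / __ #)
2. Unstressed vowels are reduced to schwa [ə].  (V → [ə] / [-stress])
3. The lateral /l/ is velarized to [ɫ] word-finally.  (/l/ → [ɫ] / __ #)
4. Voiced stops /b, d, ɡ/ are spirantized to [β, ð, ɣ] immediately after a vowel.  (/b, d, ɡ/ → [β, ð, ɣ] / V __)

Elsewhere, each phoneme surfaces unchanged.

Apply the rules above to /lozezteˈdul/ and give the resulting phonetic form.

[ləzəztəˈðuɫ]

/l/ (word-initial): rule 3 targets it, but not word-finally → unchanged [l].
/o/ (between /l/ and /z/) occurs in an unstressed syllable → [ə] by rule 2.
/z/ (between /o/ and /e/): no rule targets it → [z].
/e/ (between /z/ and /z/) occurs in an unstressed syllable → [ə] by rule 2.
/z/ (between /e/ and /t/): no rule targets it → [z].
/t/ (between /z/ and /e/) fails the environment for rule 1, so it stays [t].
/e/ — between /t/ and /d/, in an unstressed syllable — surfaces as [ə] (rule 2).
/d/ (between /e/ and /u/) occurs immediately after a vowel → [ð] by rule 4.
/u/ (between /d/ and /l/) is in the target of rule 2 but the environment (in an unstressed syllable) is not met → [u].
/l/ — word-final, word-finally — surfaces as [ɫ] (rule 3).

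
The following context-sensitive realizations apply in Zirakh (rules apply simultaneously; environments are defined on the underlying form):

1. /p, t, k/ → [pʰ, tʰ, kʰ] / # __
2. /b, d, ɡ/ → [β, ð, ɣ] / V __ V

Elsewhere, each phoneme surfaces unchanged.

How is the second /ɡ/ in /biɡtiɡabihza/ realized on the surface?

/ɡ/ (between /i/ and /a/): between two vowels, so rule 2 applies → [ɣ].

[ɣ]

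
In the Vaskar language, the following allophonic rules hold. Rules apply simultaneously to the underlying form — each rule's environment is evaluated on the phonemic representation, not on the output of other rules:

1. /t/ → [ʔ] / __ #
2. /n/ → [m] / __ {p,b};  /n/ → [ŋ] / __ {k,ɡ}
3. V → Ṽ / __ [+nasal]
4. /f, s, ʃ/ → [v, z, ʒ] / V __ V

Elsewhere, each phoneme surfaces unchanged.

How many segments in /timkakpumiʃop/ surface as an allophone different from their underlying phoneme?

Segments that undergo a rule: /i/ → [ĩ] (rule 3); /u/ → [ũ] (rule 3); /ʃ/ → [ʒ] (rule 4).
All other segments surface unchanged.

3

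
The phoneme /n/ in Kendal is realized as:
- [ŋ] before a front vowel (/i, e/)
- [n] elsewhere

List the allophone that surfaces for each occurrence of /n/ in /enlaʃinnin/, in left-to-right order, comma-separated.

[n], [n], [ŋ], [n]

Occurrence 1 (position 2): no conditioning environment matches → elsewhere allophone [n].
Occurrence 2 (position 7): no conditioning environment matches → elsewhere allophone [n].
Occurrence 3 (position 8): before a front vowel (/i, e/) → [ŋ].
Occurrence 4 (position 10): no conditioning environment matches → elsewhere allophone [n].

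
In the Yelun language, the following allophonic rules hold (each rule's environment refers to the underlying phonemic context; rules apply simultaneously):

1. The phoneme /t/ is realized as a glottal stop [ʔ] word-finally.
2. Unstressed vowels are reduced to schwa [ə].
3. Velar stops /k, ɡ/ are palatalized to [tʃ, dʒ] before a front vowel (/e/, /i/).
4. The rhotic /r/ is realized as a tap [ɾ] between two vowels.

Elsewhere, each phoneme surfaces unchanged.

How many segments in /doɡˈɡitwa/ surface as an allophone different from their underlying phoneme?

Segments that undergo a rule: /o/ → [ə] (rule 2); /ɡ/ → [dʒ] (rule 3); /a/ → [ə] (rule 2).
All other segments surface unchanged.

3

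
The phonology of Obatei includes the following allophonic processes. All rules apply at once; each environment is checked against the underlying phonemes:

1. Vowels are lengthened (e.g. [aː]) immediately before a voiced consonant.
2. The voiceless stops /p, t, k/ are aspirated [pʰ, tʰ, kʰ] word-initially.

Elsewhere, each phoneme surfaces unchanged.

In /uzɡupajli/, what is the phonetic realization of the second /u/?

[u]

/u/ (between /ɡ/ and /p/) fails the environment for rule 1, so it stays [u].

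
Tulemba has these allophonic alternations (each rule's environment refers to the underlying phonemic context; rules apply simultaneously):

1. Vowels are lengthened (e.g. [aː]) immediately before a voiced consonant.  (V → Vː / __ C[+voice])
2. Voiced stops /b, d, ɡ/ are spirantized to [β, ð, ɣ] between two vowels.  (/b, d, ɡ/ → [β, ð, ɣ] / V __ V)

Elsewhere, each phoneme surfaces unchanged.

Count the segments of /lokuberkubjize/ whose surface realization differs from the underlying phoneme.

Segments that undergo a rule: /u/ → [uː] (rule 1); /b/ → [β] (rule 2); /e/ → [eː] (rule 1); /u/ → [uː] (rule 1); /i/ → [iː] (rule 1).
All other segments surface unchanged.

5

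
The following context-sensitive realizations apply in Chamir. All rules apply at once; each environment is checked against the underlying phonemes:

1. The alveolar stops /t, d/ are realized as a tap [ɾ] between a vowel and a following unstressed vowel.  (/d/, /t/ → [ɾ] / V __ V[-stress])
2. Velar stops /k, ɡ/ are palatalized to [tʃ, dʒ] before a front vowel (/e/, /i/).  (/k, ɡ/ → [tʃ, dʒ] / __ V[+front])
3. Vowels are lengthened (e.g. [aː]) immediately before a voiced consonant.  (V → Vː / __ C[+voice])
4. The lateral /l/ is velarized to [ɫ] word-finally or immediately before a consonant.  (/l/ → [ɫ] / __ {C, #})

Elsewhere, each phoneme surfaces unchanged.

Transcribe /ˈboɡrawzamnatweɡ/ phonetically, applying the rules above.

/b/ — not in any rule's target class → [b].
/o/ (between /b/ and /ɡ/) occurs before a voiced consonant → [oː] by rule 3.
/ɡ/ (between /o/ and /r/) is in the target of rule 2 but the environment (before a front vowel) is not met → [ɡ].
/r/ (between /ɡ/ and /a/): no rule targets it → [r].
Rule 3 applies to /a/ (between /r/ and /w/: before a voiced consonant) → [aː].
/w/ stays [w].
/z/ — not in any rule's target class → [z].
/a/ meets the environment for rule 3 (before a voiced consonant) → [aː].
/m/ (between /a/ and /n/) is unaffected → [m].
/n/ (between /m/ and /a/) is unaffected → [n].
/a/ (between /n/ and /t/) fails the environment for rule 3, so it stays [a].
/t/ (between /a/ and /w/) is in the target of rule 1 but the environment (between a vowel and a following unstressed vowel) is not met → [t].
/w/ (between /t/ and /e/): no rule targets it → [w].
/e/ (between /w/ and /ɡ/): before a voiced consonant, so rule 3 applies → [eː].
/ɡ/ (word-final) is in the target of rule 2 but the environment (before a front vowel) is not met → [ɡ].

[ˈboːɡraːwzaːmnatweːɡ]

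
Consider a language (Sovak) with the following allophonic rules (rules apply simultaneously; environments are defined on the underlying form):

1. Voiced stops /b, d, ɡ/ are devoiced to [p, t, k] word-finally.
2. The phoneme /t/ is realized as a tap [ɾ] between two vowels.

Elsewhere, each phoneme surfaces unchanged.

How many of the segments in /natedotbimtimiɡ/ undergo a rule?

Segments that undergo a rule: /t/ → [ɾ] (rule 2); /ɡ/ → [k] (rule 1).
All other segments surface unchanged.

2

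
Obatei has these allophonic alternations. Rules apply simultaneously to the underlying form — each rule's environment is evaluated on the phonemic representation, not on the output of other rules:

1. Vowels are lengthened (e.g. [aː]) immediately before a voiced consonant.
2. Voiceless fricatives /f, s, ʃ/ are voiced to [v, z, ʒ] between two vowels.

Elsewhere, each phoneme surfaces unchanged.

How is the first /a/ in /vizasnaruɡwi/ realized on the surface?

/a/ (between /z/ and /s/) is in the target of rule 1 but the environment (before a voiced consonant) is not met → [a].

[a]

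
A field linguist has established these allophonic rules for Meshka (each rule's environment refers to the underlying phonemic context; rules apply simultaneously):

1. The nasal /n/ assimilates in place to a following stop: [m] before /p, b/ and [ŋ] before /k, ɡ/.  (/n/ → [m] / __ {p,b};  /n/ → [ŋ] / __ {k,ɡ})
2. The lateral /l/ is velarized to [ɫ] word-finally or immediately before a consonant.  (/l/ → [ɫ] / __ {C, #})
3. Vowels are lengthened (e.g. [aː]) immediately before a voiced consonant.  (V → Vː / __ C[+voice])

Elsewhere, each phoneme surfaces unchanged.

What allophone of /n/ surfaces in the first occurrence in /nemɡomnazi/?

[n]

/n/ (word-initial) is in the target of rule 1 but the environment (before a labial or velar stop) is not met → [n].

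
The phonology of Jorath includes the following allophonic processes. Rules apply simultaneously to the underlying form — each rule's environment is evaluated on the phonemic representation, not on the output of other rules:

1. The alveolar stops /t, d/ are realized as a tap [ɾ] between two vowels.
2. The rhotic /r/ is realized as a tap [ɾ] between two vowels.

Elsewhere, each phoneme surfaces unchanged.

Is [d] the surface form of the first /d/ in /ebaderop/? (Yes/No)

/d/ (between /a/ and /e/): between two vowels, so rule 1 applies → [ɾ].
The actual realization is [ɾ], not [d].

No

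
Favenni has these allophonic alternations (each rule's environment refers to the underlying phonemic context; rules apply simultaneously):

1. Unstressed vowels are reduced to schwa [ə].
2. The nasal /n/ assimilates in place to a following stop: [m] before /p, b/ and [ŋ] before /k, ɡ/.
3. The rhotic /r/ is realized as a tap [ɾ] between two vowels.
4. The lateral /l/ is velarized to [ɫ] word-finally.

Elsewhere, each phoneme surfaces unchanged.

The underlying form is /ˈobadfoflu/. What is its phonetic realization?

/o/ (word-initial) is in the target of rule 1 but the environment (in an unstressed syllable) is not met → [o].
/b/ (between /o/ and /a/) is unaffected → [b].
/a/ meets the environment for rule 1 (in an unstressed syllable) → [ə].
/d/ (between /a/ and /f/): no rule targets it → [d].
/f/ (between /d/ and /o/) is unaffected → [f].
/o/ (between /f/ and /f/): in an unstressed syllable, so rule 1 applies → [ə].
/f/ (between /o/ and /l/): no rule targets it → [f].
/l/ (between /f/ and /u/): rule 4 targets it, but not word-finally → unchanged [l].
/u/ (word-final) occurs in an unstressed syllable → [ə] by rule 1.

[ˈobədfəflə]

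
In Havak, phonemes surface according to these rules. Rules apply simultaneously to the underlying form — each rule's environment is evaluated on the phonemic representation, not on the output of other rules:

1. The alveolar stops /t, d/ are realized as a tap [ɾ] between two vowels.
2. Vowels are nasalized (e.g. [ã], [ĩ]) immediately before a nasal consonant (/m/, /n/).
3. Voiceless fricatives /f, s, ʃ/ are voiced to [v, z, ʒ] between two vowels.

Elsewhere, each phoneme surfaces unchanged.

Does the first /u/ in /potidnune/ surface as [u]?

No

Rule 2 applies to /u/ (between /n/ and /n/: before a nasal consonant) → [ũ].
The actual realization is [ũ], not [u].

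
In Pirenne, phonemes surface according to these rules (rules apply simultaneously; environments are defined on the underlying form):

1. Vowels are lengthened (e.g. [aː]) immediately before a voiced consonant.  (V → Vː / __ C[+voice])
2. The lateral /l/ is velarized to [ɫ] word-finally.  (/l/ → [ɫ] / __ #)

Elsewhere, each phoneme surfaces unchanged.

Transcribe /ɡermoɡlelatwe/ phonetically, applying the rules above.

/ɡ/ stays [ɡ].
/e/ meets the environment for rule 1 (before a voiced consonant) → [eː].
/r/ (between /e/ and /m/): no rule targets it → [r].
/m/ (between /r/ and /o/) is unaffected → [m].
/o/ (between /m/ and /ɡ/) occurs before a voiced consonant → [oː] by rule 1.
/ɡ/ — not in any rule's target class → [ɡ].
/l/ (between /ɡ/ and /e/): rule 2 targets it, but not word-finally → unchanged [l].
Rule 1 applies to /e/ (between /l/ and /l/: before a voiced consonant) → [eː].
/l/ (between /e/ and /a/) fails the environment for rule 2, so it stays [l].
/a/ (between /l/ and /t/): rule 1 targets it, but not before a voiced consonant → unchanged [a].
/t/ (between /a/ and /w/): no rule targets it → [t].
/w/ — not in any rule's target class → [w].
/e/ (word-final) fails the environment for rule 1, so it stays [e].

[ɡeːrmoːɡleːlatwe]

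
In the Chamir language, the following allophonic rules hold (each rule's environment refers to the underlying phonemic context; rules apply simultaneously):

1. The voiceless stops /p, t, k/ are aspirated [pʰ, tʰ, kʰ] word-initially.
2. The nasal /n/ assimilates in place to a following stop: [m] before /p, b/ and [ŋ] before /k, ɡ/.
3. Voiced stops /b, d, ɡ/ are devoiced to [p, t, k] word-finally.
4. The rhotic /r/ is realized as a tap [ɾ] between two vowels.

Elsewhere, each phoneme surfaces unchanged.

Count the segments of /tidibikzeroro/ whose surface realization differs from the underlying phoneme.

3

Segments that undergo a rule: /t/ → [tʰ] (rule 1); /r/ → [ɾ] (rule 4); /r/ → [ɾ] (rule 4).
All other segments surface unchanged.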